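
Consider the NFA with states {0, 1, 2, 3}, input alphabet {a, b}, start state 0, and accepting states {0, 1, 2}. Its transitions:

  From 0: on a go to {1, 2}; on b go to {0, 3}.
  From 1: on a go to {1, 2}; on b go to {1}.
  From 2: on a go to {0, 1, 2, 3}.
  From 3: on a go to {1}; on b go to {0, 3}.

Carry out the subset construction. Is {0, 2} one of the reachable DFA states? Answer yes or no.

no

Start state of the DFA: {0}.
{0} --a--> {1, 2}  [new]
{0} --b--> {0, 3}  [new]
{1, 2} --a--> {0, 1, 2, 3}  [new]
{1, 2} --b--> {1}  [new]
{0, 3} --a--> {1, 2}  [seen]
{0, 3} --b--> {0, 3}  [seen]
{0, 1, 2, 3} --a--> {0, 1, 2, 3}  [seen]
{0, 1, 2, 3} --b--> {0, 1, 3}  [new]
{1} --a--> {1, 2}  [seen]
{1} --b--> {1}  [seen]
{0, 1, 3} --a--> {1, 2}  [seen]
{0, 1, 3} --b--> {0, 1, 3}  [seen]
Reachable DFA states: {0}, {1, 2}, {0, 3}, {0, 1, 2, 3}, {1}, {0, 1, 3}.
{0, 2} is not among them.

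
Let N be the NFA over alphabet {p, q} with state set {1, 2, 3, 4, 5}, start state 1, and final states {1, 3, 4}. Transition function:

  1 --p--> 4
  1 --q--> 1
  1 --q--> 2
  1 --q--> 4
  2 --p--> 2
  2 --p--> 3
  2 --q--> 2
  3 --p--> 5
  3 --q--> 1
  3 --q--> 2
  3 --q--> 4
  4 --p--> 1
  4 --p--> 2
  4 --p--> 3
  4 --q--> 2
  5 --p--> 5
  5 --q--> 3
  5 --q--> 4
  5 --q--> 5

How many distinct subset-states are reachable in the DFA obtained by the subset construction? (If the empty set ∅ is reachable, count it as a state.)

Start state of the DFA: {1}.
{1} --p--> {4}  [new]
{1} --q--> {1, 2, 4}  [new]
{4} --p--> {1, 2, 3}  [new]
{4} --q--> {2}  [new]
{1, 2, 4} --p--> {1, 2, 3, 4}  [new]
{1, 2, 4} --q--> {1, 2, 4}  [seen]
{1, 2, 3} --p--> {2, 3, 4, 5}  [new]
{1, 2, 3} --q--> {1, 2, 4}  [seen]
{2} --p--> {2, 3}  [new]
{2} --q--> {2}  [seen]
{1, 2, 3, 4} --p--> {1, 2, 3, 4, 5}  [new]
{1, 2, 3, 4} --q--> {1, 2, 4}  [seen]
{2, 3, 4, 5} --p--> {1, 2, 3, 5}  [new]
{2, 3, 4, 5} --q--> {1, 2, 3, 4, 5}  [seen]
{2, 3} --p--> {2, 3, 5}  [new]
{2, 3} --q--> {1, 2, 4}  [seen]
{1, 2, 3, 4, 5} --p--> {1, 2, 3, 4, 5}  [seen]
{1, 2, 3, 4, 5} --q--> {1, 2, 3, 4, 5}  [seen]
{1, 2, 3, 5} --p--> {2, 3, 4, 5}  [seen]
{1, 2, 3, 5} --q--> {1, 2, 3, 4, 5}  [seen]
{2, 3, 5} --p--> {2, 3, 5}  [seen]
{2, 3, 5} --q--> {1, 2, 3, 4, 5}  [seen]
Reachable DFA states: {1}, {4}, {1, 2, 4}, {1, 2, 3}, {2}, {1, 2, 3, 4}, {2, 3, 4, 5}, {2, 3}, {1, 2, 3, 4, 5}, {1, 2, 3, 5}, {2, 3, 5}.

11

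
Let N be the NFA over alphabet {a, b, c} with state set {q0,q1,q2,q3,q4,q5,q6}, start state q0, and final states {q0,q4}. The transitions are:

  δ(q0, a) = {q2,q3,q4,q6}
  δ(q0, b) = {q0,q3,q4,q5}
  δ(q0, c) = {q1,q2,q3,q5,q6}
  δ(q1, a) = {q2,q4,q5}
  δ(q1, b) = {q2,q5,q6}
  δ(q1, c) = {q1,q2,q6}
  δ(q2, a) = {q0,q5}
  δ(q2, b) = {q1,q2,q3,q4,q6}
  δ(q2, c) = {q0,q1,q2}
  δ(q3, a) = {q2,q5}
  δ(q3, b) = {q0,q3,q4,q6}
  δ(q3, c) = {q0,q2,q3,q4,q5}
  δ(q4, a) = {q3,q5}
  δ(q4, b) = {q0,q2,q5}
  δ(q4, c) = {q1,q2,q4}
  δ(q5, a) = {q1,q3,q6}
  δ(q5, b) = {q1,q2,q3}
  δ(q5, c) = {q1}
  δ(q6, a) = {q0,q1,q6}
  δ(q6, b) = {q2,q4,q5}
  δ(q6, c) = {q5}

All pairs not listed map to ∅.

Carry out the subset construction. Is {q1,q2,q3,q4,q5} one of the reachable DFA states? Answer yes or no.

Start state of the DFA: {q0}.
{q0} --a--> {q2,q3,q4,q6}  [new]
{q0} --b--> {q0,q3,q4,q5}  [new]
{q0} --c--> {q1,q2,q3,q5,q6}  [new]
{q2,q3,q4,q6} --a--> {q0,q1,q2,q3,q5,q6}  [new]
{q2,q3,q4,q6} --b--> {q0,q1,q2,q3,q4,q5,q6}  [new]
{q2,q3,q4,q6} --c--> {q0,q1,q2,q3,q4,q5}  [new]
{q0,q3,q4,q5} --a--> {q1,q2,q3,q4,q5,q6}  [new]
{q0,q3,q4,q5} --b--> {q0,q1,q2,q3,q4,q5,q6}  [seen]
{q0,q3,q4,q5} --c--> {q0,q1,q2,q3,q4,q5,q6}  [seen]
{q1,q2,q3,q5,q6} --a--> {q0,q1,q2,q3,q4,q5,q6}  [seen]
{q1,q2,q3,q5,q6} --b--> {q0,q1,q2,q3,q4,q5,q6}  [seen]
{q1,q2,q3,q5,q6} --c--> {q0,q1,q2,q3,q4,q5,q6}  [seen]
{q0,q1,q2,q3,q5,q6} --a--> {q0,q1,q2,q3,q4,q5,q6}  [seen]
{q0,q1,q2,q3,q5,q6} --b--> {q0,q1,q2,q3,q4,q5,q6}  [seen]
{q0,q1,q2,q3,q5,q6} --c--> {q0,q1,q2,q3,q4,q5,q6}  [seen]
{q0,q1,q2,q3,q4,q5,q6} --a--> {q0,q1,q2,q3,q4,q5,q6}  [seen]
{q0,q1,q2,q3,q4,q5,q6} --b--> {q0,q1,q2,q3,q4,q5,q6}  [seen]
{q0,q1,q2,q3,q4,q5,q6} --c--> {q0,q1,q2,q3,q4,q5,q6}  [seen]
{q0,q1,q2,q3,q4,q5} --a--> {q0,q1,q2,q3,q4,q5,q6}  [seen]
{q0,q1,q2,q3,q4,q5} --b--> {q0,q1,q2,q3,q4,q5,q6}  [seen]
{q0,q1,q2,q3,q4,q5} --c--> {q0,q1,q2,q3,q4,q5,q6}  [seen]
{q1,q2,q3,q4,q5,q6} --a--> {q0,q1,q2,q3,q4,q5,q6}  [seen]
{q1,q2,q3,q4,q5,q6} --b--> {q0,q1,q2,q3,q4,q5,q6}  [seen]
{q1,q2,q3,q4,q5,q6} --c--> {q0,q1,q2,q3,q4,q5,q6}  [seen]
Reachable DFA states: {q0}, {q2,q3,q4,q6}, {q0,q3,q4,q5}, {q1,q2,q3,q5,q6}, {q0,q1,q2,q3,q5,q6}, {q0,q1,q2,q3,q4,q5,q6}, {q0,q1,q2,q3,q4,q5}, {q1,q2,q3,q4,q5,q6}.
{q1,q2,q3,q4,q5} is not among them.

no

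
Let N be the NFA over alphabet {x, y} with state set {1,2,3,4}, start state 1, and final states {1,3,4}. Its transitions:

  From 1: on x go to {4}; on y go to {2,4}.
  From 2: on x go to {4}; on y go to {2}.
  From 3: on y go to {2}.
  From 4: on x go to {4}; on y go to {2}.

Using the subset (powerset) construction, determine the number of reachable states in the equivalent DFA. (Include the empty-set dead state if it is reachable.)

Start state of the DFA: {1}.
{1} --x--> {4}  [new]
{1} --y--> {2,4}  [new]
{4} --x--> {4}  [seen]
{4} --y--> {2}  [new]
{2,4} --x--> {4}  [seen]
{2,4} --y--> {2}  [seen]
{2} --x--> {4}  [seen]
{2} --y--> {2}  [seen]
Reachable DFA states: {1}, {4}, {2,4}, {2}.

4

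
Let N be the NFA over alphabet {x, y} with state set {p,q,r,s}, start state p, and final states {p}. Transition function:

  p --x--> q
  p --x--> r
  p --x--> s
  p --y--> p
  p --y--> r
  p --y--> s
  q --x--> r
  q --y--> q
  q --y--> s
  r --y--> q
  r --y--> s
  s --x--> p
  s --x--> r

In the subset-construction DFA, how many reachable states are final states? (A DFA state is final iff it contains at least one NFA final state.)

4

Start state of the DFA: {p}.
{p} --x--> {q,r,s}  [new]
{p} --y--> {p,r,s}  [new]
{q,r,s} --x--> {p,r}  [new]
{q,r,s} --y--> {q,s}  [new]
{p,r,s} --x--> {p,q,r,s}  [new]
{p,r,s} --y--> {p,q,r,s}  [seen]
{p,r} --x--> {q,r,s}  [seen]
{p,r} --y--> {p,q,r,s}  [seen]
{q,s} --x--> {p,r}  [seen]
{q,s} --y--> {q,s}  [seen]
{p,q,r,s} --x--> {p,q,r,s}  [seen]
{p,q,r,s} --y--> {p,q,r,s}  [seen]
Reachable DFA states: {p}, {q,r,s}, {p,r,s}, {p,r}, {q,s}, {p,q,r,s}.
Accepting DFA states (contain an NFA accepting state): {p}, {p,r,s}, {p,r}, {p,q,r,s}.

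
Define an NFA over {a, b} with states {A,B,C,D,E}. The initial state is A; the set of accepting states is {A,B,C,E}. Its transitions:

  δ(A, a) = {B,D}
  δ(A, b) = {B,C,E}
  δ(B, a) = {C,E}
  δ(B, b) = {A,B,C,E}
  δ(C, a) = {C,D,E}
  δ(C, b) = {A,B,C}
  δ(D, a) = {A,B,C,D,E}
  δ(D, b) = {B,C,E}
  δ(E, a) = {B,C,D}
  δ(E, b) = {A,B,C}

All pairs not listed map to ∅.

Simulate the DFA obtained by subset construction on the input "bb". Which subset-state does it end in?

{A,B,C,E}

Start: {A}.
δ(A,b) = {B,C,E}.
Union: {B,C,E}.
After b: {B,C,E}.
δ(B,b) = {A,B,C,E}; δ(C,b) = {A,B,C}; δ(E,b) = {A,B,C}.
Union: {A,B,C,E}.
After b: {A,B,C,E}.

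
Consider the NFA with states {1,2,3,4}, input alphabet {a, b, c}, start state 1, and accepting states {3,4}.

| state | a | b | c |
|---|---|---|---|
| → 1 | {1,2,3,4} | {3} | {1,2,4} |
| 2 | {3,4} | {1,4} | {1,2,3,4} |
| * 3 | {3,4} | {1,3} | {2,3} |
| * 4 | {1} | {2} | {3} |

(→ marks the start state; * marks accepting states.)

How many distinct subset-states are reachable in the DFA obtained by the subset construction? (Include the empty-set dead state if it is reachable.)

Start state of the DFA: {1}.
{1} --a--> {1,2,3,4}  [new]
{1} --b--> {3}  [new]
{1} --c--> {1,2,4}  [new]
{1,2,3,4} --a--> {1,2,3,4}  [seen]
{1,2,3,4} --b--> {1,2,3,4}  [seen]
{1,2,3,4} --c--> {1,2,3,4}  [seen]
{3} --a--> {3,4}  [new]
{3} --b--> {1,3}  [new]
{3} --c--> {2,3}  [new]
{1,2,4} --a--> {1,2,3,4}  [seen]
{1,2,4} --b--> {1,2,3,4}  [seen]
{1,2,4} --c--> {1,2,3,4}  [seen]
{3,4} --a--> {1,3,4}  [new]
{3,4} --b--> {1,2,3}  [new]
{3,4} --c--> {2,3}  [seen]
{1,3} --a--> {1,2,3,4}  [seen]
{1,3} --b--> {1,3}  [seen]
{1,3} --c--> {1,2,3,4}  [seen]
{2,3} --a--> {3,4}  [seen]
{2,3} --b--> {1,3,4}  [seen]
{2,3} --c--> {1,2,3,4}  [seen]
{1,3,4} --a--> {1,2,3,4}  [seen]
{1,3,4} --b--> {1,2,3}  [seen]
{1,3,4} --c--> {1,2,3,4}  [seen]
{1,2,3} --a--> {1,2,3,4}  [seen]
{1,2,3} --b--> {1,3,4}  [seen]
{1,2,3} --c--> {1,2,3,4}  [seen]
Reachable DFA states: {1}, {1,2,3,4}, {3}, {1,2,4}, {3,4}, {1,3}, {2,3}, {1,3,4}, {1,2,3}.

9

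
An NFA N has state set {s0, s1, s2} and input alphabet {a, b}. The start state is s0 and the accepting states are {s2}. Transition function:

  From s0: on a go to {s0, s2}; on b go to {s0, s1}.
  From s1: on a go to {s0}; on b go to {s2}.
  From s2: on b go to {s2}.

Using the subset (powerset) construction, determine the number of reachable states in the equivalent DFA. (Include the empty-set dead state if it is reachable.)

Start state of the DFA: {s0}.
{s0} --a--> {s0, s2}  [new]
{s0} --b--> {s0, s1}  [new]
{s0, s2} --a--> {s0, s2}  [seen]
{s0, s2} --b--> {s0, s1, s2}  [new]
{s0, s1} --a--> {s0, s2}  [seen]
{s0, s1} --b--> {s0, s1, s2}  [seen]
{s0, s1, s2} --a--> {s0, s2}  [seen]
{s0, s1, s2} --b--> {s0, s1, s2}  [seen]
Reachable DFA states: {s0}, {s0, s2}, {s0, s1}, {s0, s1, s2}.

4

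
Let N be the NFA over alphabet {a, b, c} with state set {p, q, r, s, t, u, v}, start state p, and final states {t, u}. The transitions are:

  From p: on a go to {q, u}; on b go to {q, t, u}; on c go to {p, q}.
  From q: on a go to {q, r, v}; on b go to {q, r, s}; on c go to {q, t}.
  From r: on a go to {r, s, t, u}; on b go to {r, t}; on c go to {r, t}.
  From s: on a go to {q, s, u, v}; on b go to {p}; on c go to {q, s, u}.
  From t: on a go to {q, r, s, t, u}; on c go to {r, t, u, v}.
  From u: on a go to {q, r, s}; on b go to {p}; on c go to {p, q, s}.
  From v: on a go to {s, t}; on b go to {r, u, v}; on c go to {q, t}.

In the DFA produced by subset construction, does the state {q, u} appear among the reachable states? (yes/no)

Start state of the DFA: {p}.
{p} --a--> {q, u}  [new]
{p} --b--> {q, t, u}  [new]
{p} --c--> {p, q}  [new]
{q, u} --a--> {q, r, s, v}  [new]
{q, u} --b--> {p, q, r, s}  [new]
{q, u} --c--> {p, q, s, t}  [new]
{q, t, u} --a--> {q, r, s, t, u, v}  [new]
{q, t, u} --b--> {p, q, r, s}  [seen]
{q, t, u} --c--> {p, q, r, s, t, u, v}  [new]
{p, q} --a--> {q, r, u, v}  [new]
{p, q} --b--> {q, r, s, t, u}  [new]
{p, q} --c--> {p, q, t}  [new]
{q, r, s, v} --a--> {q, r, s, t, u, v}  [seen]
{q, r, s, v} --b--> {p, q, r, s, t, u, v}  [seen]
{q, r, s, v} --c--> {q, r, s, t, u}  [seen]
{p, q, r, s} --a--> {q, r, s, t, u, v}  [seen]
{p, q, r, s} --b--> {p, q, r, s, t, u}  [new]
{p, q, r, s} --c--> {p, q, r, s, t, u}  [seen]
{p, q, s, t} --a--> {q, r, s, t, u, v}  [seen]
{p, q, s, t} --b--> {p, q, r, s, t, u}  [seen]
{p, q, s, t} --c--> {p, q, r, s, t, u, v}  [seen]
{q, r, s, t, u, v} --a--> {q, r, s, t, u, v}  [seen]
{q, r, s, t, u, v} --b--> {p, q, r, s, t, u, v}  [seen]
{q, r, s, t, u, v} --c--> {p, q, r, s, t, u, v}  [seen]
{p, q, r, s, t, u, v} --a--> {q, r, s, t, u, v}  [seen]
{p, q, r, s, t, u, v} --b--> {p, q, r, s, t, u, v}  [seen]
{p, q, r, s, t, u, v} --c--> {p, q, r, s, t, u, v}  [seen]
{q, r, u, v} --a--> {q, r, s, t, u, v}  [seen]
{q, r, u, v} --b--> {p, q, r, s, t, u, v}  [seen]
{q, r, u, v} --c--> {p, q, r, s, t}  [new]
{q, r, s, t, u} --a--> {q, r, s, t, u, v}  [seen]
{q, r, s, t, u} --b--> {p, q, r, s, t}  [seen]
{q, r, s, t, u} --c--> {p, q, r, s, t, u, v}  [seen]
{p, q, t} --a--> {q, r, s, t, u, v}  [seen]
{p, q, t} --b--> {q, r, s, t, u}  [seen]
{p, q, t} --c--> {p, q, r, t, u, v}  [new]
{p, q, r, s, t, u} --a--> {q, r, s, t, u, v}  [seen]
{p, q, r, s, t, u} --b--> {p, q, r, s, t, u}  [seen]
{p, q, r, s, t, u} --c--> {p, q, r, s, t, u, v}  [seen]
{p, q, r, s, t} --a--> {q, r, s, t, u, v}  [seen]
{p, q, r, s, t} --b--> {p, q, r, s, t, u}  [seen]
{p, q, r, s, t} --c--> {p, q, r, s, t, u, v}  [seen]
{p, q, r, t, u, v} --a--> {q, r, s, t, u, v}  [seen]
{p, q, r, t, u, v} --b--> {p, q, r, s, t, u, v}  [seen]
{p, q, r, t, u, v} --c--> {p, q, r, s, t, u, v}  [seen]
Reachable DFA states: {p}, {q, u}, {q, t, u}, {p, q}, {q, r, s, v}, {p, q, r, s}, {p, q, s, t}, {q, r, s, t, u, v}, {p, q, r, s, t, u, v}, {q, r, u, v}, {q, r, s, t, u}, {p, q, t}, {p, q, r, s, t, u}, {p, q, r, s, t}, {p, q, r, t, u, v}.
{q, u} is among them.

yes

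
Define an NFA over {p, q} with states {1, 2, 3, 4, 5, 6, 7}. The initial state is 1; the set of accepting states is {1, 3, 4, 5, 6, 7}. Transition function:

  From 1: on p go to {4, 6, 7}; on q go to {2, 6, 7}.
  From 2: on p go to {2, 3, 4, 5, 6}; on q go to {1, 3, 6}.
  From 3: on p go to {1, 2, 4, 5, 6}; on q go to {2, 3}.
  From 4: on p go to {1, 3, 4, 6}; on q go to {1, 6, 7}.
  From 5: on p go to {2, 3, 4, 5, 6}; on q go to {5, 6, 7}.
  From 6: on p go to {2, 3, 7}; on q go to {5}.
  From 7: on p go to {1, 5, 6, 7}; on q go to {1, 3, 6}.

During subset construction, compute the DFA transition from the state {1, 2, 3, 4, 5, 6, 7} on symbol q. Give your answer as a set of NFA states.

{1, 2, 3, 5, 6, 7}

δ(1,q) = {2, 6, 7}; δ(2,q) = {1, 3, 6}; δ(3,q) = {2, 3}; δ(4,q) = {1, 6, 7}; δ(5,q) = {5, 6, 7}; δ(6,q) = {5}; δ(7,q) = {1, 3, 6}.
Union: {1, 2, 3, 5, 6, 7}.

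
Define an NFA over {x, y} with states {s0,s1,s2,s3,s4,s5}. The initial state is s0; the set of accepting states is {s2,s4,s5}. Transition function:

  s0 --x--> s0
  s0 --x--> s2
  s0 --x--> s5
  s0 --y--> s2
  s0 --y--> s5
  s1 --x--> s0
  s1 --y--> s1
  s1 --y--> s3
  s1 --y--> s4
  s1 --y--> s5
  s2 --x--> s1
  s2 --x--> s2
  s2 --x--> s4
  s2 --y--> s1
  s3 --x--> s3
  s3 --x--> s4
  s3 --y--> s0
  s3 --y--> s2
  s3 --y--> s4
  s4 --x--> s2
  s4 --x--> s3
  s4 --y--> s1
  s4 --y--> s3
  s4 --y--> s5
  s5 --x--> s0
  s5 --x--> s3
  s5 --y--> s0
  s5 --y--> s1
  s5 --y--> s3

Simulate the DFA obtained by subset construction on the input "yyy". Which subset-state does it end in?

Start: {s0}.
δ(s0,y) = {s2,s5}.
Union: {s2,s5}.
After y: {s2,s5}.
δ(s2,y) = {s1}; δ(s5,y) = {s0,s1,s3}.
Union: {s0,s1,s3}.
After y: {s0,s1,s3}.
δ(s0,y) = {s2,s5}; δ(s1,y) = {s1,s3,s4,s5}; δ(s3,y) = {s0,s2,s4}.
Union: {s0,s1,s2,s3,s4,s5}.
After y: {s0,s1,s2,s3,s4,s5}.

{s0,s1,s2,s3,s4,s5}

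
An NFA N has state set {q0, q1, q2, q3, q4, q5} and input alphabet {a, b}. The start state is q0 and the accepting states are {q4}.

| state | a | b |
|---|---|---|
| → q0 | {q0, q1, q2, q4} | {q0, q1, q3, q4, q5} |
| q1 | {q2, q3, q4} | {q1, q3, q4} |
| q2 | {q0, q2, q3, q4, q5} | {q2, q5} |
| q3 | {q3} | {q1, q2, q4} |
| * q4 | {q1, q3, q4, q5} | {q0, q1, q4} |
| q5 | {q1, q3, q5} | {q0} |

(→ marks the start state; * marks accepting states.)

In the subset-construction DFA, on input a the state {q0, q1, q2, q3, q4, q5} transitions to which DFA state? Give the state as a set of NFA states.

{q0, q1, q2, q3, q4, q5}

δ(q0,a) = {q0, q1, q2, q4}; δ(q1,a) = {q2, q3, q4}; δ(q2,a) = {q0, q2, q3, q4, q5}; δ(q3,a) = {q3}; δ(q4,a) = {q1, q3, q4, q5}; δ(q5,a) = {q1, q3, q5}.
Union: {q0, q1, q2, q3, q4, q5}.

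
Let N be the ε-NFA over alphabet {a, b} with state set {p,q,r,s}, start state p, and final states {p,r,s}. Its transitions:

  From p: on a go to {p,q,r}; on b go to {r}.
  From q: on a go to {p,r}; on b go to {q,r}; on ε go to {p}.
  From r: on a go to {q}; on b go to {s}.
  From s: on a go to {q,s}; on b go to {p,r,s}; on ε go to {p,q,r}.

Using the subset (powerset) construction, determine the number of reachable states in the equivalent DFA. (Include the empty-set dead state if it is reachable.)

Start state of the DFA: {p} (ε-closure of the NFA start).
{p} --a--> {p,q,r}  [new]
{p} --b--> {r}  [new]
{p,q,r} --a--> {p,q,r}  [seen]
{p,q,r} --b--> {p,q,r,s}  [new]
{r} --a--> {p,q}  [new]
{r} --b--> {p,q,r,s}  [seen]
{p,q,r,s} --a--> {p,q,r,s}  [seen]
{p,q,r,s} --b--> {p,q,r,s}  [seen]
{p,q} --a--> {p,q,r}  [seen]
{p,q} --b--> {p,q,r}  [seen]
Reachable DFA states: {p}, {p,q,r}, {r}, {p,q,r,s}, {p,q}.

5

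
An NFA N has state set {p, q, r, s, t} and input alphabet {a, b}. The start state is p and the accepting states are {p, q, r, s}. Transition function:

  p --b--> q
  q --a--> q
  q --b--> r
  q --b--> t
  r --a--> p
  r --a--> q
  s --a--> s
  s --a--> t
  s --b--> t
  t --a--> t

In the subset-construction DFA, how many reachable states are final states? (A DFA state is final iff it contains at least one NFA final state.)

Start state of the DFA: {p}.
{p} --a--> ∅  [new]
{p} --b--> {q}  [new]
∅ --a--> ∅  [seen]
∅ --b--> ∅  [seen]
{q} --a--> {q}  [seen]
{q} --b--> {r, t}  [new]
{r, t} --a--> {p, q, t}  [new]
{r, t} --b--> ∅  [seen]
{p, q, t} --a--> {q, t}  [new]
{p, q, t} --b--> {q, r, t}  [new]
{q, t} --a--> {q, t}  [seen]
{q, t} --b--> {r, t}  [seen]
{q, r, t} --a--> {p, q, t}  [seen]
{q, r, t} --b--> {r, t}  [seen]
Reachable DFA states: {p}, ∅, {q}, {r, t}, {p, q, t}, {q, t}, {q, r, t}.
Accepting DFA states (contain an NFA accepting state): {p}, {q}, {r, t}, {p, q, t}, {q, t}, {q, r, t}.

6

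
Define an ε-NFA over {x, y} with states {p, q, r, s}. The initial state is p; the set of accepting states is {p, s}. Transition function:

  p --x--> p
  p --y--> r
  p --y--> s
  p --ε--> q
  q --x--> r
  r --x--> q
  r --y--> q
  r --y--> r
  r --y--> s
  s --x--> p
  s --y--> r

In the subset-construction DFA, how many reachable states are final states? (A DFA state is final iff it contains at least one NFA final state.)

Start state of the DFA: {p, q} (ε-closure of the NFA start).
{p, q} --x--> {p, q, r}  [new]
{p, q} --y--> {r, s}  [new]
{p, q, r} --x--> {p, q, r}  [seen]
{p, q, r} --y--> {q, r, s}  [new]
{r, s} --x--> {p, q}  [seen]
{r, s} --y--> {q, r, s}  [seen]
{q, r, s} --x--> {p, q, r}  [seen]
{q, r, s} --y--> {q, r, s}  [seen]
Reachable DFA states: {p, q}, {p, q, r}, {r, s}, {q, r, s}.
Accepting DFA states (contain an NFA accepting state): {p, q}, {p, q, r}, {r, s}, {q, r, s}.

4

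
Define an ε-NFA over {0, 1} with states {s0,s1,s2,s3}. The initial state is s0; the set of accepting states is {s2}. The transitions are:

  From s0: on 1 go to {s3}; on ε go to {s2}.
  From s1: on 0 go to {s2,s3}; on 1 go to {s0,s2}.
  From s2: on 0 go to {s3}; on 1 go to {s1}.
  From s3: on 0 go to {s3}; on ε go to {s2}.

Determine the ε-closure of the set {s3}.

{s2,s3}

Begin with {s3}.
s3 →ε {s2}; add s2.
ε-closure = {s2,s3}.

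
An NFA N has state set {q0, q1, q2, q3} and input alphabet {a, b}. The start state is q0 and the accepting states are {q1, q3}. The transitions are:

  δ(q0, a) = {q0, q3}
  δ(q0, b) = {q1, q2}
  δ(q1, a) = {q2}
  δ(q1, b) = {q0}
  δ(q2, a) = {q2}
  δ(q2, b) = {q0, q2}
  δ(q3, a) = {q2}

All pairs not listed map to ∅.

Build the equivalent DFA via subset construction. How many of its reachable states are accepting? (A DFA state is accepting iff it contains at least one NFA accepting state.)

4

Start state of the DFA: {q0}.
{q0} --a--> {q0, q3}  [new]
{q0} --b--> {q1, q2}  [new]
{q0, q3} --a--> {q0, q2, q3}  [new]
{q0, q3} --b--> {q1, q2}  [seen]
{q1, q2} --a--> {q2}  [new]
{q1, q2} --b--> {q0, q2}  [new]
{q0, q2, q3} --a--> {q0, q2, q3}  [seen]
{q0, q2, q3} --b--> {q0, q1, q2}  [new]
{q2} --a--> {q2}  [seen]
{q2} --b--> {q0, q2}  [seen]
{q0, q2} --a--> {q0, q2, q3}  [seen]
{q0, q2} --b--> {q0, q1, q2}  [seen]
{q0, q1, q2} --a--> {q0, q2, q3}  [seen]
{q0, q1, q2} --b--> {q0, q1, q2}  [seen]
Reachable DFA states: {q0}, {q0, q3}, {q1, q2}, {q0, q2, q3}, {q2}, {q0, q2}, {q0, q1, q2}.
Accepting DFA states (contain an NFA accepting state): {q0, q3}, {q1, q2}, {q0, q2, q3}, {q0, q1, q2}.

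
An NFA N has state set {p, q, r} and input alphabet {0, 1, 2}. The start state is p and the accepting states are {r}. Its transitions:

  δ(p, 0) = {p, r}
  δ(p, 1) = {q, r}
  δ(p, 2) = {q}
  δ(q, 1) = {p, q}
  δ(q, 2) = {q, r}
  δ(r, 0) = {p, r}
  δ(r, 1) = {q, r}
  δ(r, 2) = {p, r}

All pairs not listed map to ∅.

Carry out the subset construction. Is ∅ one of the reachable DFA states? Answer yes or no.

Start state of the DFA: {p}.
{p} --0--> {p, r}  [new]
{p} --1--> {q, r}  [new]
{p} --2--> {q}  [new]
{p, r} --0--> {p, r}  [seen]
{p, r} --1--> {q, r}  [seen]
{p, r} --2--> {p, q, r}  [new]
{q, r} --0--> {p, r}  [seen]
{q, r} --1--> {p, q, r}  [seen]
{q, r} --2--> {p, q, r}  [seen]
{q} --0--> ∅  [new]
{q} --1--> {p, q}  [new]
{q} --2--> {q, r}  [seen]
{p, q, r} --0--> {p, r}  [seen]
{p, q, r} --1--> {p, q, r}  [seen]
{p, q, r} --2--> {p, q, r}  [seen]
∅ --0--> ∅  [seen]
∅ --1--> ∅  [seen]
∅ --2--> ∅  [seen]
{p, q} --0--> {p, r}  [seen]
{p, q} --1--> {p, q, r}  [seen]
{p, q} --2--> {q, r}  [seen]
Reachable DFA states: {p}, {p, r}, {q, r}, {q}, {p, q, r}, ∅, {p, q}.
∅ is among them.

yes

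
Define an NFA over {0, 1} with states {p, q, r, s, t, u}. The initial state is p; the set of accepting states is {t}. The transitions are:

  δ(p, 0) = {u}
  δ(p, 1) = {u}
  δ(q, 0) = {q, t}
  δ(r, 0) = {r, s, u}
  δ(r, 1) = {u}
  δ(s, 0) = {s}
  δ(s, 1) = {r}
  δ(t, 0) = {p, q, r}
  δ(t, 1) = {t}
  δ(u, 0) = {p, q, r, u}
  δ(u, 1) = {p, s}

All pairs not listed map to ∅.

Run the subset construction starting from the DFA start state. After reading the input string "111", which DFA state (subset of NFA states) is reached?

{r, u}

Start: {p}.
δ(p,1) = {u}.
Union: {u}.
After 1: {u}.
δ(u,1) = {p, s}.
Union: {p, s}.
After 1: {p, s}.
δ(p,1) = {u}; δ(s,1) = {r}.
Union: {r, u}.
After 1: {r, u}.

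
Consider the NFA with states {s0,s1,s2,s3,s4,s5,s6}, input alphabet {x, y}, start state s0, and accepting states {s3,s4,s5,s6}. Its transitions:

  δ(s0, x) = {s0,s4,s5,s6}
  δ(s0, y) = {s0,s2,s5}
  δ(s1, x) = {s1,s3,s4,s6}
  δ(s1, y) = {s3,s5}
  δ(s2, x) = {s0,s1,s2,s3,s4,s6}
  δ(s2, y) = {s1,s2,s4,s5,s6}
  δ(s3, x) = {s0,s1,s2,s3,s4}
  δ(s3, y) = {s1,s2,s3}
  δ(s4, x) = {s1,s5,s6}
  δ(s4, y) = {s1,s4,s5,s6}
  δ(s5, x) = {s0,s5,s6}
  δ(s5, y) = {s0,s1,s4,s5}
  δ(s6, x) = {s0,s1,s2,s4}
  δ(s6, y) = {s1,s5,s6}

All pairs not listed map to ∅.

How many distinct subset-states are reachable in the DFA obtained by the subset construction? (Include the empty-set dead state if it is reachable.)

Start state of the DFA: {s0}.
{s0} --x--> {s0,s4,s5,s6}  [new]
{s0} --y--> {s0,s2,s5}  [new]
{s0,s4,s5,s6} --x--> {s0,s1,s2,s4,s5,s6}  [new]
{s0,s4,s5,s6} --y--> {s0,s1,s2,s4,s5,s6}  [seen]
{s0,s2,s5} --x--> {s0,s1,s2,s3,s4,s5,s6}  [new]
{s0,s2,s5} --y--> {s0,s1,s2,s4,s5,s6}  [seen]
{s0,s1,s2,s4,s5,s6} --x--> {s0,s1,s2,s3,s4,s5,s6}  [seen]
{s0,s1,s2,s4,s5,s6} --y--> {s0,s1,s2,s3,s4,s5,s6}  [seen]
{s0,s1,s2,s3,s4,s5,s6} --x--> {s0,s1,s2,s3,s4,s5,s6}  [seen]
{s0,s1,s2,s3,s4,s5,s6} --y--> {s0,s1,s2,s3,s4,s5,s6}  [seen]
Reachable DFA states: {s0}, {s0,s4,s5,s6}, {s0,s2,s5}, {s0,s1,s2,s4,s5,s6}, {s0,s1,s2,s3,s4,s5,s6}.

5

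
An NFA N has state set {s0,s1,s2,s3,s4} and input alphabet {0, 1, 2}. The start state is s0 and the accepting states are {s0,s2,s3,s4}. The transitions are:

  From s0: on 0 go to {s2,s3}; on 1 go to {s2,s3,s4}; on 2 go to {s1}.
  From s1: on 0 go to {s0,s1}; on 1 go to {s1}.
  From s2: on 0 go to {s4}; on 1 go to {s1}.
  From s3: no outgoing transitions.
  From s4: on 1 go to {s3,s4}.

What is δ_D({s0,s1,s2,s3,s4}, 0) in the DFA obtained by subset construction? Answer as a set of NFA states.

δ(s0,0) = {s2,s3}; δ(s1,0) = {s0,s1}; δ(s2,0) = {s4}; δ(s3,0) = ∅; δ(s4,0) = ∅.
Union: {s0,s1,s2,s3,s4}.

{s0,s1,s2,s3,s4}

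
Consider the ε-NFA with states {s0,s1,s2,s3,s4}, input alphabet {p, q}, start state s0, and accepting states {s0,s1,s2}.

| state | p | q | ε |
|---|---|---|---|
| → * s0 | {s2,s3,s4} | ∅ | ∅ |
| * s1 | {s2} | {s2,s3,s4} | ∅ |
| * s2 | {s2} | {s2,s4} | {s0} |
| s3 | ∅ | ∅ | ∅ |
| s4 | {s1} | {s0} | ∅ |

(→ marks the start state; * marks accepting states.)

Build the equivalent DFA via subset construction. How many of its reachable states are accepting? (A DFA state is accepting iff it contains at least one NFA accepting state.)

Start state of the DFA: {s0} (ε-closure of the NFA start).
{s0} --p--> {s0,s2,s3,s4}  [new]
{s0} --q--> ∅  [new]
{s0,s2,s3,s4} --p--> {s0,s1,s2,s3,s4}  [new]
{s0,s2,s3,s4} --q--> {s0,s2,s4}  [new]
∅ --p--> ∅  [seen]
∅ --q--> ∅  [seen]
{s0,s1,s2,s3,s4} --p--> {s0,s1,s2,s3,s4}  [seen]
{s0,s1,s2,s3,s4} --q--> {s0,s2,s3,s4}  [seen]
{s0,s2,s4} --p--> {s0,s1,s2,s3,s4}  [seen]
{s0,s2,s4} --q--> {s0,s2,s4}  [seen]
Reachable DFA states: {s0}, {s0,s2,s3,s4}, ∅, {s0,s1,s2,s3,s4}, {s0,s2,s4}.
Accepting DFA states (contain an NFA accepting state): {s0}, {s0,s2,s3,s4}, {s0,s1,s2,s3,s4}, {s0,s2,s4}.

4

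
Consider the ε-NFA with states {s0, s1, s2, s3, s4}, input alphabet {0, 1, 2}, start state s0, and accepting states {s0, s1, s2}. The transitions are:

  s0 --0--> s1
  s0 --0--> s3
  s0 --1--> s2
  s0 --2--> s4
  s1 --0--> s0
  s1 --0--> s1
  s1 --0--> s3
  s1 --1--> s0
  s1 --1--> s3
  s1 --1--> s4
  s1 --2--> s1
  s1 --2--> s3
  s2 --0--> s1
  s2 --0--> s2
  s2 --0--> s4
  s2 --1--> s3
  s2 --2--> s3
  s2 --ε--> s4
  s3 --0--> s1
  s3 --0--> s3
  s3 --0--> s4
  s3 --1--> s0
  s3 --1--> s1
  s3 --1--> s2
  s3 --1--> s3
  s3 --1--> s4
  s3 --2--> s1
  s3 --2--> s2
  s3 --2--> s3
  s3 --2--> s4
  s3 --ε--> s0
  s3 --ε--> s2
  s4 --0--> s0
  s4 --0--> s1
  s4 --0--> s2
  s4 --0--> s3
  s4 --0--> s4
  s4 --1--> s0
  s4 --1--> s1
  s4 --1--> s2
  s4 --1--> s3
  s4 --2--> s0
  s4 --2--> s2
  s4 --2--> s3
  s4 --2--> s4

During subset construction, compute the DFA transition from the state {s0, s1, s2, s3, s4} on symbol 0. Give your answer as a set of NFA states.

δ(s0,0) = {s1, s3}; δ(s1,0) = {s0, s1, s3}; δ(s2,0) = {s1, s2, s4}; δ(s3,0) = {s1, s3, s4}; δ(s4,0) = {s0, s1, s2, s3, s4}.
Union: {s0, s1, s2, s3, s4}.

{s0, s1, s2, s3, s4}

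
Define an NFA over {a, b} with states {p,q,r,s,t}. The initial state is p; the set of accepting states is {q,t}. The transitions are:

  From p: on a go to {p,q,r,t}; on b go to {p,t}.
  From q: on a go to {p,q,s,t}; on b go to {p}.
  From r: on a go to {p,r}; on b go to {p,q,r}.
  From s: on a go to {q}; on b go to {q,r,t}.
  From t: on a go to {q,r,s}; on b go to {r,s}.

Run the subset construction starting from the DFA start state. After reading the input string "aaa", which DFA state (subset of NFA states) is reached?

{p,q,r,s,t}

Start: {p}.
δ(p,a) = {p,q,r,t}.
Union: {p,q,r,t}.
After a: {p,q,r,t}.
δ(p,a) = {p,q,r,t}; δ(q,a) = {p,q,s,t}; δ(r,a) = {p,r}; δ(t,a) = {q,r,s}.
Union: {p,q,r,s,t}.
After a: {p,q,r,s,t}.
δ(p,a) = {p,q,r,t}; δ(q,a) = {p,q,s,t}; δ(r,a) = {p,r}; δ(s,a) = {q}; δ(t,a) = {q,r,s}.
Union: {p,q,r,s,t}.
After a: {p,q,r,s,t}.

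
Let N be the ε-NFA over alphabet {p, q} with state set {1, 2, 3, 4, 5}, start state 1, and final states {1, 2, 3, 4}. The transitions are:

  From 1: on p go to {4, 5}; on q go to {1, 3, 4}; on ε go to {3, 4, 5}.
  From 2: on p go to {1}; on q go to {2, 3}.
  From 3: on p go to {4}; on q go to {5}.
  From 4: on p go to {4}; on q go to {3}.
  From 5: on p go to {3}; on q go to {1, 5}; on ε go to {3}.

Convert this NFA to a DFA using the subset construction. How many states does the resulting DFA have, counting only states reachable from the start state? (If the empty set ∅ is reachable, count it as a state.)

Start state of the DFA: {1, 3, 4, 5} (ε-closure of the NFA start).
{1, 3, 4, 5} --p--> {3, 4, 5}  [new]
{1, 3, 4, 5} --q--> {1, 3, 4, 5}  [seen]
{3, 4, 5} --p--> {3, 4}  [new]
{3, 4, 5} --q--> {1, 3, 4, 5}  [seen]
{3, 4} --p--> {4}  [new]
{3, 4} --q--> {3, 5}  [new]
{4} --p--> {4}  [seen]
{4} --q--> {3}  [new]
{3, 5} --p--> {3, 4}  [seen]
{3, 5} --q--> {1, 3, 4, 5}  [seen]
{3} --p--> {4}  [seen]
{3} --q--> {3, 5}  [seen]
Reachable DFA states: {1, 3, 4, 5}, {3, 4, 5}, {3, 4}, {4}, {3, 5}, {3}.

6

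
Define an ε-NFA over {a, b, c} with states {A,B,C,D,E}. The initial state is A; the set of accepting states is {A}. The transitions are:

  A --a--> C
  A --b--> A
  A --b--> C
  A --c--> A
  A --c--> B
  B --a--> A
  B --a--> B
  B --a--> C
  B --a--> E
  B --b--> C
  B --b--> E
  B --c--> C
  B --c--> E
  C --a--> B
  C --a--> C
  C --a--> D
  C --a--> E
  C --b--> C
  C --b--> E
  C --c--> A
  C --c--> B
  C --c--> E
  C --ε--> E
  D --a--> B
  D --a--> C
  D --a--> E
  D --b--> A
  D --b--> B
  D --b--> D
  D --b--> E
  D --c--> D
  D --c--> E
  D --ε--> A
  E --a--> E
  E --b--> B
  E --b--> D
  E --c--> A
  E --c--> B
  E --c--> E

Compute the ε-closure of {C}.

{C,E}

Begin with {C}.
C →ε {E}; add E.
ε-closure = {C,E}.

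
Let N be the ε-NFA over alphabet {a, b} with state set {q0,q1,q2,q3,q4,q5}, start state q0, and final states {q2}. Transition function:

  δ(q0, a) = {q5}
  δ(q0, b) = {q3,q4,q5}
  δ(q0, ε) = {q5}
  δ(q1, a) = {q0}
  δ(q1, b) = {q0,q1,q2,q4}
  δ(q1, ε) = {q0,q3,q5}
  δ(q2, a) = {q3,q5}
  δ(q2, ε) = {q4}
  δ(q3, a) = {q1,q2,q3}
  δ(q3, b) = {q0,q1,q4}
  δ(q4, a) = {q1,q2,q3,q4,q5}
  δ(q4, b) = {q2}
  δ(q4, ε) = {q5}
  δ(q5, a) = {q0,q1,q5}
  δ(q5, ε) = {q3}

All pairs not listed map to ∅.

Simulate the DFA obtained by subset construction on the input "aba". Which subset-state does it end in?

Start: {q0,q3,q5}.
δ(q0,a) = {q5}; δ(q3,a) = {q1,q2,q3}; δ(q5,a) = {q0,q1,q5}.
Union: {q0,q1,q2,q3,q5}.
ε-closure gives {q0,q1,q2,q3,q4,q5}.
After a: {q0,q1,q2,q3,q4,q5}.
δ(q0,b) = {q3,q4,q5}; δ(q1,b) = {q0,q1,q2,q4}; δ(q2,b) = ∅; δ(q3,b) = {q0,q1,q4}; δ(q4,b) = {q2}; δ(q5,b) = ∅.
Union: {q0,q1,q2,q3,q4,q5}.
After b: {q0,q1,q2,q3,q4,q5}.
δ(q0,a) = {q5}; δ(q1,a) = {q0}; δ(q2,a) = {q3,q5}; δ(q3,a) = {q1,q2,q3}; δ(q4,a) = {q1,q2,q3,q4,q5}; δ(q5,a) = {q0,q1,q5}.
Union: {q0,q1,q2,q3,q4,q5}.
After a: {q0,q1,q2,q3,q4,q5}.

{q0,q1,q2,q3,q4,q5}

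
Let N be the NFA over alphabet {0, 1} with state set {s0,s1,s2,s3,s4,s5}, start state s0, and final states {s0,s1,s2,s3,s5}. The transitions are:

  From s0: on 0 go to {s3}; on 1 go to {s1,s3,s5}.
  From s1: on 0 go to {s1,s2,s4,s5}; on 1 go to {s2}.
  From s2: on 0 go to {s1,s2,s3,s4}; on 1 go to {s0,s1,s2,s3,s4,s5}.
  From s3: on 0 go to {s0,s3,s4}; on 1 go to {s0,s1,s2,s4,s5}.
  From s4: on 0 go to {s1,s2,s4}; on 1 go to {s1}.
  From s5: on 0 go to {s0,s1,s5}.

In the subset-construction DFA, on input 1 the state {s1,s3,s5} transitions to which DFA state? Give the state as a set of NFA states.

δ(s1,1) = {s2}; δ(s3,1) = {s0,s1,s2,s4,s5}; δ(s5,1) = ∅.
Union: {s0,s1,s2,s4,s5}.

{s0,s1,s2,s4,s5}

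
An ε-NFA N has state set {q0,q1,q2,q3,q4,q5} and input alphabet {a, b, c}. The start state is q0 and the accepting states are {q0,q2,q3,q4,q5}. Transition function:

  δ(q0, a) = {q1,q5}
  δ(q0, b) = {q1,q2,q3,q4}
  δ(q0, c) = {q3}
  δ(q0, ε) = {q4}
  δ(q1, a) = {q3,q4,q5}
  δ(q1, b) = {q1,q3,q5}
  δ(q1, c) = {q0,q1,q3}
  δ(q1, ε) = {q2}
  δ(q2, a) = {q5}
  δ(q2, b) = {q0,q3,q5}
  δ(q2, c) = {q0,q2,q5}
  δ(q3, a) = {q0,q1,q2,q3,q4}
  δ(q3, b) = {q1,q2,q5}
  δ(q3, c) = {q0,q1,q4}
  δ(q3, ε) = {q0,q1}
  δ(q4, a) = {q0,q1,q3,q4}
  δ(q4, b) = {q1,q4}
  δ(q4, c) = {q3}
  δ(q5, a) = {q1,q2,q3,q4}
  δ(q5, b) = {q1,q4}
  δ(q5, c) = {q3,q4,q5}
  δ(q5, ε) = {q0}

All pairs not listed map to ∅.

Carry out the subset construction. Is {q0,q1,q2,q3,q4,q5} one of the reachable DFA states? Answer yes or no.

Start state of the DFA: {q0,q4} (ε-closure of the NFA start).
{q0,q4} --a--> {q0,q1,q2,q3,q4,q5}  [new]
{q0,q4} --b--> {q0,q1,q2,q3,q4}  [new]
{q0,q4} --c--> {q0,q1,q2,q3,q4}  [seen]
{q0,q1,q2,q3,q4,q5} --a--> {q0,q1,q2,q3,q4,q5}  [seen]
{q0,q1,q2,q3,q4,q5} --b--> {q0,q1,q2,q3,q4,q5}  [seen]
{q0,q1,q2,q3,q4,q5} --c--> {q0,q1,q2,q3,q4,q5}  [seen]
{q0,q1,q2,q3,q4} --a--> {q0,q1,q2,q3,q4,q5}  [seen]
{q0,q1,q2,q3,q4} --b--> {q0,q1,q2,q3,q4,q5}  [seen]
{q0,q1,q2,q3,q4} --c--> {q0,q1,q2,q3,q4,q5}  [seen]
Reachable DFA states: {q0,q4}, {q0,q1,q2,q3,q4,q5}, {q0,q1,q2,q3,q4}.
{q0,q1,q2,q3,q4,q5} is among them.

yes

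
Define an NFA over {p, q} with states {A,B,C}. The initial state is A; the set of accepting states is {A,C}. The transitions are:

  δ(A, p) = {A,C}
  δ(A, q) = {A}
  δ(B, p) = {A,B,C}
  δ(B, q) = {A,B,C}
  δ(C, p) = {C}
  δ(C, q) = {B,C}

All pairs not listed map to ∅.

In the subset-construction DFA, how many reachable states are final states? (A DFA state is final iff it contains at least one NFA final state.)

3

Start state of the DFA: {A}.
{A} --p--> {A,C}  [new]
{A} --q--> {A}  [seen]
{A,C} --p--> {A,C}  [seen]
{A,C} --q--> {A,B,C}  [new]
{A,B,C} --p--> {A,B,C}  [seen]
{A,B,C} --q--> {A,B,C}  [seen]
Reachable DFA states: {A}, {A,C}, {A,B,C}.
Accepting DFA states (contain an NFA accepting state): {A}, {A,C}, {A,B,C}.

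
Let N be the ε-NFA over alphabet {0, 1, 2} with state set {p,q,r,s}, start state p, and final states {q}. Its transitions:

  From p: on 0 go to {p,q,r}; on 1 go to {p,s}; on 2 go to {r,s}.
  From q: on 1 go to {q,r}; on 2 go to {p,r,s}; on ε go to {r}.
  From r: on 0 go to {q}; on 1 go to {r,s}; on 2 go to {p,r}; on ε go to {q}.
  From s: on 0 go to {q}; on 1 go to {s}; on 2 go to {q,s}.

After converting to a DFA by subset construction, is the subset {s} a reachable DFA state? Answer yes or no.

Start state of the DFA: {p} (ε-closure of the NFA start).
{p} --0--> {p,q,r}  [new]
{p} --1--> {p,s}  [new]
{p} --2--> {q,r,s}  [new]
{p,q,r} --0--> {p,q,r}  [seen]
{p,q,r} --1--> {p,q,r,s}  [new]
{p,q,r} --2--> {p,q,r,s}  [seen]
{p,s} --0--> {p,q,r}  [seen]
{p,s} --1--> {p,s}  [seen]
{p,s} --2--> {q,r,s}  [seen]
{q,r,s} --0--> {q,r}  [new]
{q,r,s} --1--> {q,r,s}  [seen]
{q,r,s} --2--> {p,q,r,s}  [seen]
{p,q,r,s} --0--> {p,q,r}  [seen]
{p,q,r,s} --1--> {p,q,r,s}  [seen]
{p,q,r,s} --2--> {p,q,r,s}  [seen]
{q,r} --0--> {q,r}  [seen]
{q,r} --1--> {q,r,s}  [seen]
{q,r} --2--> {p,q,r,s}  [seen]
Reachable DFA states: {p}, {p,q,r}, {p,s}, {q,r,s}, {p,q,r,s}, {q,r}.
{s} is not among them.

no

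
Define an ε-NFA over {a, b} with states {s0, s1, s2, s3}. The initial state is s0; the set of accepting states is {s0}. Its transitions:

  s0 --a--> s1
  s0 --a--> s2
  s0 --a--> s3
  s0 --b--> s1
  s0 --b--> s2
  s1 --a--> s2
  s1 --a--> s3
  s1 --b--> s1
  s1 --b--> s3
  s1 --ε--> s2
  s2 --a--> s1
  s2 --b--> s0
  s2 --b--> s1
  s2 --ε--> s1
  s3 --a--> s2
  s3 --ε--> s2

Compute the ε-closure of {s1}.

{s1, s2}

Begin with {s1}.
s1 →ε {s2}; add s2.
ε-closure = {s1, s2}.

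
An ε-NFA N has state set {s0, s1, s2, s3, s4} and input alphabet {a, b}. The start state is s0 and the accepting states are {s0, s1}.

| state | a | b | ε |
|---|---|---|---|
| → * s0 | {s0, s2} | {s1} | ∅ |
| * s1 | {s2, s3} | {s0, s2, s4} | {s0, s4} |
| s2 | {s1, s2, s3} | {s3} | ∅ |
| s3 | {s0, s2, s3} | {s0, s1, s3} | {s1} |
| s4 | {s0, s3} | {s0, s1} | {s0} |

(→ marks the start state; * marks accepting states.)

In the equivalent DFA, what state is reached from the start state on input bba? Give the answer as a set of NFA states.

{s0, s1, s2, s3, s4}

Start: {s0}.
δ(s0,b) = {s1}.
Union: {s1}.
ε-closure gives {s0, s1, s4}.
After b: {s0, s1, s4}.
δ(s0,b) = {s1}; δ(s1,b) = {s0, s2, s4}; δ(s4,b) = {s0, s1}.
Union: {s0, s1, s2, s4}.
After b: {s0, s1, s2, s4}.
δ(s0,a) = {s0, s2}; δ(s1,a) = {s2, s3}; δ(s2,a) = {s1, s2, s3}; δ(s4,a) = {s0, s3}.
Union: {s0, s1, s2, s3}.
ε-closure gives {s0, s1, s2, s3, s4}.
After a: {s0, s1, s2, s3, s4}.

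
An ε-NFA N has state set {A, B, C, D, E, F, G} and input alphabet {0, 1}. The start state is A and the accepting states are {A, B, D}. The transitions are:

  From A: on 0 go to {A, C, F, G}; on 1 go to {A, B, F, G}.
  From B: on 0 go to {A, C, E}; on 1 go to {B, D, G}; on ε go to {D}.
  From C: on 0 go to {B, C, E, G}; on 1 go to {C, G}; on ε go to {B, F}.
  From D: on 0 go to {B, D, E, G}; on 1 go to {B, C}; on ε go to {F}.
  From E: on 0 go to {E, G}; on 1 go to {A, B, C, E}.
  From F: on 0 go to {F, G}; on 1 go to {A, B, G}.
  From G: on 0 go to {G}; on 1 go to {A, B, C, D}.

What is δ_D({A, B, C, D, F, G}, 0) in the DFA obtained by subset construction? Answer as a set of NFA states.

δ(A,0) = {A, C, F, G}; δ(B,0) = {A, C, E}; δ(C,0) = {B, C, E, G}; δ(D,0) = {B, D, E, G}; δ(F,0) = {F, G}; δ(G,0) = {G}.
Union: {A, B, C, D, E, F, G}.

{A, B, C, D, E, F, G}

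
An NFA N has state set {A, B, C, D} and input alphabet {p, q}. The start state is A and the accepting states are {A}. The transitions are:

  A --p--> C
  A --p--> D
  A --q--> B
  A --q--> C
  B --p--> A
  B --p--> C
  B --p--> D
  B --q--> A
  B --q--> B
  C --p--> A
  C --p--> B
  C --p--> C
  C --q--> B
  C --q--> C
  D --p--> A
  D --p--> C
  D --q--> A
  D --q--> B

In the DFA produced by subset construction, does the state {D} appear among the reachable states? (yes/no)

no

Start state of the DFA: {A}.
{A} --p--> {C, D}  [new]
{A} --q--> {B, C}  [new]
{C, D} --p--> {A, B, C}  [new]
{C, D} --q--> {A, B, C}  [seen]
{B, C} --p--> {A, B, C, D}  [new]
{B, C} --q--> {A, B, C}  [seen]
{A, B, C} --p--> {A, B, C, D}  [seen]
{A, B, C} --q--> {A, B, C}  [seen]
{A, B, C, D} --p--> {A, B, C, D}  [seen]
{A, B, C, D} --q--> {A, B, C}  [seen]
Reachable DFA states: {A}, {C, D}, {B, C}, {A, B, C}, {A, B, C, D}.
{D} is not among them.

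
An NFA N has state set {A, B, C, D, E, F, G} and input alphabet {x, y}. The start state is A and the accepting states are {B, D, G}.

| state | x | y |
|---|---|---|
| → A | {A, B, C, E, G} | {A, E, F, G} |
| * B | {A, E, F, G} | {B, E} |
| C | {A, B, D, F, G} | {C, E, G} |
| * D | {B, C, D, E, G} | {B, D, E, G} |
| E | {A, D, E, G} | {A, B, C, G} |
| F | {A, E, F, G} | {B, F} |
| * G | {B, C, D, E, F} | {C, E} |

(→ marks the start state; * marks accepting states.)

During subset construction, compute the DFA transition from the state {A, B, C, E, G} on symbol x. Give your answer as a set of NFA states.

δ(A,x) = {A, B, C, E, G}; δ(B,x) = {A, E, F, G}; δ(C,x) = {A, B, D, F, G}; δ(E,x) = {A, D, E, G}; δ(G,x) = {B, C, D, E, F}.
Union: {A, B, C, D, E, F, G}.

{A, B, C, D, E, F, G}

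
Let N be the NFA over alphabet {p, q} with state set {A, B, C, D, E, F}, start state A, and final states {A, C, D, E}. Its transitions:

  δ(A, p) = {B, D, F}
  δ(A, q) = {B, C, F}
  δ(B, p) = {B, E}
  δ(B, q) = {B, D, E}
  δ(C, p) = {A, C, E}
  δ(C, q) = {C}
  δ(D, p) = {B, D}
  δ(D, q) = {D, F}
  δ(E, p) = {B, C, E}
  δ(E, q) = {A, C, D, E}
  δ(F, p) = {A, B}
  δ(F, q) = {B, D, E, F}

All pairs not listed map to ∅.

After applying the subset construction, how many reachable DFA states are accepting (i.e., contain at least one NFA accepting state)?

Start state of the DFA: {A}.
{A} --p--> {B, D, F}  [new]
{A} --q--> {B, C, F}  [new]
{B, D, F} --p--> {A, B, D, E}  [new]
{B, D, F} --q--> {B, D, E, F}  [new]
{B, C, F} --p--> {A, B, C, E}  [new]
{B, C, F} --q--> {B, C, D, E, F}  [new]
{A, B, D, E} --p--> {B, C, D, E, F}  [seen]
{A, B, D, E} --q--> {A, B, C, D, E, F}  [new]
{B, D, E, F} --p--> {A, B, C, D, E}  [new]
{B, D, E, F} --q--> {A, B, C, D, E, F}  [seen]
{A, B, C, E} --p--> {A, B, C, D, E, F}  [seen]
{A, B, C, E} --q--> {A, B, C, D, E, F}  [seen]
{B, C, D, E, F} --p--> {A, B, C, D, E}  [seen]
{B, C, D, E, F} --q--> {A, B, C, D, E, F}  [seen]
{A, B, C, D, E, F} --p--> {A, B, C, D, E, F}  [seen]
{A, B, C, D, E, F} --q--> {A, B, C, D, E, F}  [seen]
{A, B, C, D, E} --p--> {A, B, C, D, E, F}  [seen]
{A, B, C, D, E} --q--> {A, B, C, D, E, F}  [seen]
Reachable DFA states: {A}, {B, D, F}, {B, C, F}, {A, B, D, E}, {B, D, E, F}, {A, B, C, E}, {B, C, D, E, F}, {A, B, C, D, E, F}, {A, B, C, D, E}.
Accepting DFA states (contain an NFA accepting state): {A}, {B, D, F}, {B, C, F}, {A, B, D, E}, {B, D, E, F}, {A, B, C, E}, {B, C, D, E, F}, {A, B, C, D, E, F}, {A, B, C, D, E}.

9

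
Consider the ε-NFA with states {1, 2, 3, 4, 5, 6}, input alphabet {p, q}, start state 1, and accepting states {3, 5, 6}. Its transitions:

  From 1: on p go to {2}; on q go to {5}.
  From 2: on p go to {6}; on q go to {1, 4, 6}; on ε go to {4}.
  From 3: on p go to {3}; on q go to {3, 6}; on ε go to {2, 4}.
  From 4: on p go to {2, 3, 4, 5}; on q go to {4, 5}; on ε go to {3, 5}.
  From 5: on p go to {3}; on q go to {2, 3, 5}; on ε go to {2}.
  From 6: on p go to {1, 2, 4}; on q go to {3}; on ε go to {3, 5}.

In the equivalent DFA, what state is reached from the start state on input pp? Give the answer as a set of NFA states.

Start: {1}.
δ(1,p) = {2}.
Union: {2}.
ε-closure gives {2, 3, 4, 5}.
After p: {2, 3, 4, 5}.
δ(2,p) = {6}; δ(3,p) = {3}; δ(4,p) = {2, 3, 4, 5}; δ(5,p) = {3}.
Union: {2, 3, 4, 5, 6}.
After p: {2, 3, 4, 5, 6}.

{2, 3, 4, 5, 6}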